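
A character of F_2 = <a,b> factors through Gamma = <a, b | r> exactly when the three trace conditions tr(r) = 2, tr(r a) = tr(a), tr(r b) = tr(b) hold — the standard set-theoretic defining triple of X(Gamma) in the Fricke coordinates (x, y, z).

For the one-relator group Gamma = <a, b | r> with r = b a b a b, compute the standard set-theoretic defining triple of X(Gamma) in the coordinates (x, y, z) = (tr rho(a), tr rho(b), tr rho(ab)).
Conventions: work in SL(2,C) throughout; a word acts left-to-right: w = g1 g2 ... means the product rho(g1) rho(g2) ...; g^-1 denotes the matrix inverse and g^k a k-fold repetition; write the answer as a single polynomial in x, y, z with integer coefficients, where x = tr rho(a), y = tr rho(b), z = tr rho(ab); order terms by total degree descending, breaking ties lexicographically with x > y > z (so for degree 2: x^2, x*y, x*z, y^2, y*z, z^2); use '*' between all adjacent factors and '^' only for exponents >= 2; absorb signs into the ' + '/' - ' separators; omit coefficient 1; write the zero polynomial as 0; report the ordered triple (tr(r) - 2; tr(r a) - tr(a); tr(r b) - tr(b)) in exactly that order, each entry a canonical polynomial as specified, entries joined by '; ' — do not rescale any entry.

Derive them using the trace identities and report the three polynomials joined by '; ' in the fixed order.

apply: tr(a b a b) = tr(b a) * tr(b a) - tr(1) = z^2 - 2
tr(a b a) = tr(a) * tr(b a) - tr(b) = x*z - y
tr(b a b a b) = tr(b) * tr(a b a b) - tr(a b a) = y*z^2 - x*z - y
use: tr(b a b a b a) = tr(a b a b) * tr(a b) - tr(b a)  (split on a) = z^3 - 3*z
tr(b a b a b^2) = tr(b) * tr(a b a b^2) - tr(a b a b) = y^2*z^2 - x*y*z - y^2 - z^2 + 2
assemble the triple (tr(r) - 2; tr(r a) - x; tr(r b) - y)

y*z^2 - x*z - y - 2; z^3 - x - 3*z; y^2*z^2 - x*y*z - y^2 - z^2 - y + 2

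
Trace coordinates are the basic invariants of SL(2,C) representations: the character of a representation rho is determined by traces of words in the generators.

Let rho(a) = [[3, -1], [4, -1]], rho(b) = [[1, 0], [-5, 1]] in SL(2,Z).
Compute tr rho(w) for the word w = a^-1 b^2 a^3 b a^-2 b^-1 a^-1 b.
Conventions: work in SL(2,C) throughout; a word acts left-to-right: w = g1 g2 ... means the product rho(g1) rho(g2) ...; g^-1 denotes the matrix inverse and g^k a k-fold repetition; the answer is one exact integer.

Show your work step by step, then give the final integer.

rho(a^-1) = [[-1, 1], [-4, 3]]
... * rho(b) = [[1, 0], [-5, 1]]  ->  [[-6, 1], [-19, 3]]
... * rho(b) = [[1, 0], [-5, 1]]  ->  [[-11, 1], [-34, 3]]
... * rho(a) = [[3, -1], [4, -1]]  ->  [[-29, 10], [-90, 31]]
... * rho(a) = [[3, -1], [4, -1]]  ->  [[-47, 19], [-146, 59]]
... * rho(a) = [[3, -1], [4, -1]]  ->  [[-65, 28], [-202, 87]]
... * rho(b) = [[1, 0], [-5, 1]]  ->  [[-205, 28], [-637, 87]]
... * rho(a^-1) = [[-1, 1], [-4, 3]]  ->  [[93, -121], [289, -376]]
... * rho(a^-1) = [[-1, 1], [-4, 3]]  ->  [[391, -270], [1215, -839]]
... * rho(b^-1) = [[1, 0], [5, 1]]  ->  [[-959, -270], [-2980, -839]]
... * rho(a^-1) = [[-1, 1], [-4, 3]]  ->  [[2039, -1769], [6336, -5497]]
... * rho(b) = [[1, 0], [-5, 1]]  ->  [[10884, -1769], [33821, -5497]]
tr = 10884 + -5497 = 5387

5387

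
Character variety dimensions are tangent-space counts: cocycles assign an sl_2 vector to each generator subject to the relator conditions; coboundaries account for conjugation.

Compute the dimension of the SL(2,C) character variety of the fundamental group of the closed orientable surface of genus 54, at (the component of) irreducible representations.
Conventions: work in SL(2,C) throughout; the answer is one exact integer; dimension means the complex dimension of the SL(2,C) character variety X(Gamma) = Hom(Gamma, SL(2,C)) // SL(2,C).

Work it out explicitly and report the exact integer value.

318

The genus-54 surface group: 2g = 108 generators, one relator prod [a_i, b_i].
Before the relator condition, cocycle space has dim 3*108 = 324.
At an irreducible rho, H^2 = coker(d_2) vanishes (Poincare duality: H^2 is dual to H^0 = invariants = 0), so d_2 is surjective onto sl_2 and dim Z^1 = 324 - 3 = 321.
As always at irreducible rho, dim B^1 = 3.
dim H^1 = 321 - 3 = 318 = dim X.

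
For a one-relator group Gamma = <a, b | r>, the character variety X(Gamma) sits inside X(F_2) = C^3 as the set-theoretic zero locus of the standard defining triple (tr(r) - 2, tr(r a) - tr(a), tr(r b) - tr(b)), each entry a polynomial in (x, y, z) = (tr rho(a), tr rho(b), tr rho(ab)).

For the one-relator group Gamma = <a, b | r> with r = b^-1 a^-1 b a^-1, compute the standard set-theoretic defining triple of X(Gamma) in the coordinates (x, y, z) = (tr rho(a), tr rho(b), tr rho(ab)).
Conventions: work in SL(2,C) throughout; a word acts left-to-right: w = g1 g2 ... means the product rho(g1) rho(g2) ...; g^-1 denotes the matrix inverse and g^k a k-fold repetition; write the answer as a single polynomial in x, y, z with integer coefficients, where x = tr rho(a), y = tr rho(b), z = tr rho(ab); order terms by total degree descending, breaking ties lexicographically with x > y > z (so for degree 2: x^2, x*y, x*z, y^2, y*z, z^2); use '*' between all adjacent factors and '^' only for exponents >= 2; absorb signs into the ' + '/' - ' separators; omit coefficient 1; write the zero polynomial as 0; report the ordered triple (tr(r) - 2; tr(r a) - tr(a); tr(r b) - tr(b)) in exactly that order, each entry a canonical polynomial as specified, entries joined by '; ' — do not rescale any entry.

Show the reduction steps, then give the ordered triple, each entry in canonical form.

x*y*z - y^2 - z^2; 0; x^2*y - x*z - 2*y

trace(a^-1) = trace(a) = x
trace(b a b) = trace(b)*trace(a b) - trace(a) = y*z - x
trace(b a b a) = trace(b a)*trace(b a) - trace(1) = z^2 - 2
trace(a b a^-1 b) = trace(b a b)*trace(a) - trace(b a b a) = x*y*z - x^2 - z^2 + 2
apply: trace(b a^-1 b^-1 a) = trace(a b a^-1)*trace(b) - trace(a b a^-1 b) = -x*y*z + x^2 + y^2 + z^2 - 2
trace(b^-1 a^-1 b a^-1) = trace(b a^-1 b^-1)*trace(a) - trace(b a^-1 b^-1 a) = x*y*z - y^2 - z^2 + 2
trace(b a^-1) = trace(b)*trace(a) - trace(b a) = x*y - z
use: trace(a^-1 b a^-1) = trace(b a^-1)*trace(a) - trace(b) = x^2*y - x*z - y
assemble the triple (trace(r) - 2; trace(r a) - x; trace(r b) - y)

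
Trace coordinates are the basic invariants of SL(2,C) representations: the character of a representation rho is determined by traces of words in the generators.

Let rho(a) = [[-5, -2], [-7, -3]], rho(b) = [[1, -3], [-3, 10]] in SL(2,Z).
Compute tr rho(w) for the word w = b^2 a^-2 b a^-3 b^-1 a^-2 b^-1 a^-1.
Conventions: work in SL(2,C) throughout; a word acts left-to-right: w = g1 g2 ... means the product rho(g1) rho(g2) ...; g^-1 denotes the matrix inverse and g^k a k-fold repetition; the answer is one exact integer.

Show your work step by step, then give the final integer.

11899435283

rho(b) = [[1, -3], [-3, 10]]
... * rho(b) = [[1, -3], [-3, 10]]  ->  [[10, -33], [-33, 109]]
... * rho(a^-1) = [[-3, 2], [7, -5]]  ->  [[-261, 185], [862, -611]]
... * rho(a^-1) = [[-3, 2], [7, -5]]  ->  [[2078, -1447], [-6863, 4779]]
... * rho(b) = [[1, -3], [-3, 10]]  ->  [[6419, -20704], [-21200, 68379]]
... * rho(a^-1) = [[-3, 2], [7, -5]]  ->  [[-164185, 116358], [542253, -384295]]
... * rho(a^-1) = [[-3, 2], [7, -5]]  ->  [[1307061, -910160], [-4316824, 3005981]]
... * rho(a^-1) = [[-3, 2], [7, -5]]  ->  [[-10292303, 7164922], [33992339, -23663553]]
... * rho(b^-1) = [[10, 3], [3, 1]]  ->  [[-81428264, -23711987], [268932731, 78313464]]
... * rho(a^-1) = [[-3, 2], [7, -5]]  ->  [[78300883, -44296593], [-258603945, 146298142]]
... * rho(a^-1) = [[-3, 2], [7, -5]]  ->  [[-544978800, 378084731], [1799898829, -1248698600]]
... * rho(b^-1) = [[10, 3], [3, 1]]  ->  [[-4315533807, -1256851669], [14252892490, 4150997887]]
... * rho(a^-1) = [[-3, 2], [7, -5]]  ->  [[4148639738, -2346809269], [-13701692261, 7750795545]]
tr = 4148639738 + 7750795545 = 11899435283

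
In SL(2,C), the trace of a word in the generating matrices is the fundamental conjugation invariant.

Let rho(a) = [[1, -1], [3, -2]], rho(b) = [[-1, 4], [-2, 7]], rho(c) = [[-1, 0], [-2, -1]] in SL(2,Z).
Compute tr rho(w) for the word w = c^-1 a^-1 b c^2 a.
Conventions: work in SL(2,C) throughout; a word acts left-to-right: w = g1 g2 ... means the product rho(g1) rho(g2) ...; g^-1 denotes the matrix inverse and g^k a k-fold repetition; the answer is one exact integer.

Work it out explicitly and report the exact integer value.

-10

rho(c^-1) = [[-1, 0], [2, -1]]
... * rho(a^-1) = [[-2, 1], [-3, 1]]  ->  [[2, -1], [-1, 1]]
... * rho(b) = [[-1, 4], [-2, 7]]  ->  [[0, 1], [-1, 3]]
... * rho(c) = [[-1, 0], [-2, -1]]  ->  [[-2, -1], [-5, -3]]
... * rho(c) = [[-1, 0], [-2, -1]]  ->  [[4, 1], [11, 3]]
... * rho(a) = [[1, -1], [3, -2]]  ->  [[7, -6], [20, -17]]
tr = 7 + -17 = -10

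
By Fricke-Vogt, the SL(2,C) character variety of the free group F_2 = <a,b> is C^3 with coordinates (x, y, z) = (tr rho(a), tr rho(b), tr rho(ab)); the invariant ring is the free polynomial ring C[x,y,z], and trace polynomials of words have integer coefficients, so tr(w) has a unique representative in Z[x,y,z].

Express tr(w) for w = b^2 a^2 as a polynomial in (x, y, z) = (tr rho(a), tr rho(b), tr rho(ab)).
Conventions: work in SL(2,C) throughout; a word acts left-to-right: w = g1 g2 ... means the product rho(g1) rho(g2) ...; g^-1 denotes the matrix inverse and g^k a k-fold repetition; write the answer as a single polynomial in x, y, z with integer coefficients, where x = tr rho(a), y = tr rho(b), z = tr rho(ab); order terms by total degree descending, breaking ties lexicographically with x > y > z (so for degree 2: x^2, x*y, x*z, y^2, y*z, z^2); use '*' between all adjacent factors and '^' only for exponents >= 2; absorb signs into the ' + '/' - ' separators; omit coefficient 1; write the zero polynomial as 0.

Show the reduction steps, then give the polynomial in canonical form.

x*y*z - x^2 - y^2 + 2

and trace(a^2 b) = trace(a) * trace(b a) - trace(b) = x*z - y
next, trace(a^2) = trace(a) * trace(a) - trace(1) = x^2 - 2
trace(b^2 a^2) = trace(b) * trace(a^2 b) - trace(a^2) = x*y*z - x^2 - y^2 + 2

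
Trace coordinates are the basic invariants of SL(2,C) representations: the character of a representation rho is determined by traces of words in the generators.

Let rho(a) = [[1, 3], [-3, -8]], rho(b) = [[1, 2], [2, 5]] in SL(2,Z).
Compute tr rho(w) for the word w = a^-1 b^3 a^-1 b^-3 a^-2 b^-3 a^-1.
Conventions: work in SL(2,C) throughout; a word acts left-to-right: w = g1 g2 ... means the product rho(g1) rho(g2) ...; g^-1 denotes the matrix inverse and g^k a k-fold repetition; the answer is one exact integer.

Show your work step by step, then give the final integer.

-2800666323

rho(a^-1) = [[-8, -3], [3, 1]]
... * rho(b) = [[1, 2], [2, 5]]  ->  [[-14, -31], [5, 11]]
... * rho(b) = [[1, 2], [2, 5]]  ->  [[-76, -183], [27, 65]]
... * rho(b) = [[1, 2], [2, 5]]  ->  [[-442, -1067], [157, 379]]
... * rho(a^-1) = [[-8, -3], [3, 1]]  ->  [[335, 259], [-119, -92]]
... * rho(b^-1) = [[5, -2], [-2, 1]]  ->  [[1157, -411], [-411, 146]]
... * rho(b^-1) = [[5, -2], [-2, 1]]  ->  [[6607, -2725], [-2347, 968]]
... * rho(b^-1) = [[5, -2], [-2, 1]]  ->  [[38485, -15939], [-13671, 5662]]
... * rho(a^-1) = [[-8, -3], [3, 1]]  ->  [[-355697, -131394], [126354, 46675]]
... * rho(a^-1) = [[-8, -3], [3, 1]]  ->  [[2451394, 935697], [-870807, -332387]]
... * rho(b^-1) = [[5, -2], [-2, 1]]  ->  [[10385576, -3967091], [-3689261, 1409227]]
... * rho(b^-1) = [[5, -2], [-2, 1]]  ->  [[59862062, -24738243], [-21264759, 8787749]]
... * rho(b^-1) = [[5, -2], [-2, 1]]  ->  [[348786796, -144462367], [-123899293, 51317267]]
... * rho(a^-1) = [[-8, -3], [3, 1]]  ->  [[-3223681469, -1190822755], [1145146145, 423015146]]
tr = -3223681469 + 423015146 = -2800666323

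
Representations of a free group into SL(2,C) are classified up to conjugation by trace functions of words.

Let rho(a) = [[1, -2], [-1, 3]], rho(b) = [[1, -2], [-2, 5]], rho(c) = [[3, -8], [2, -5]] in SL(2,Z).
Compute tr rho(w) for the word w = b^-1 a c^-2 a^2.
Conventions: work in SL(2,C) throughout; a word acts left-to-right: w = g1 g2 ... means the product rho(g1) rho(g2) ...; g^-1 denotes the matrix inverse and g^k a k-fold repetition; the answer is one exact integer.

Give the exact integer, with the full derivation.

-26

rho(b^-1) = [[5, 2], [2, 1]]
... * rho(a) = [[1, -2], [-1, 3]]  ->  [[3, -4], [1, -1]]
... * rho(c^-1) = [[-5, 8], [-2, 3]]  ->  [[-7, 12], [-3, 5]]
... * rho(c^-1) = [[-5, 8], [-2, 3]]  ->  [[11, -20], [5, -9]]
... * rho(a) = [[1, -2], [-1, 3]]  ->  [[31, -82], [14, -37]]
... * rho(a) = [[1, -2], [-1, 3]]  ->  [[113, -308], [51, -139]]
tr = 113 + -139 = -26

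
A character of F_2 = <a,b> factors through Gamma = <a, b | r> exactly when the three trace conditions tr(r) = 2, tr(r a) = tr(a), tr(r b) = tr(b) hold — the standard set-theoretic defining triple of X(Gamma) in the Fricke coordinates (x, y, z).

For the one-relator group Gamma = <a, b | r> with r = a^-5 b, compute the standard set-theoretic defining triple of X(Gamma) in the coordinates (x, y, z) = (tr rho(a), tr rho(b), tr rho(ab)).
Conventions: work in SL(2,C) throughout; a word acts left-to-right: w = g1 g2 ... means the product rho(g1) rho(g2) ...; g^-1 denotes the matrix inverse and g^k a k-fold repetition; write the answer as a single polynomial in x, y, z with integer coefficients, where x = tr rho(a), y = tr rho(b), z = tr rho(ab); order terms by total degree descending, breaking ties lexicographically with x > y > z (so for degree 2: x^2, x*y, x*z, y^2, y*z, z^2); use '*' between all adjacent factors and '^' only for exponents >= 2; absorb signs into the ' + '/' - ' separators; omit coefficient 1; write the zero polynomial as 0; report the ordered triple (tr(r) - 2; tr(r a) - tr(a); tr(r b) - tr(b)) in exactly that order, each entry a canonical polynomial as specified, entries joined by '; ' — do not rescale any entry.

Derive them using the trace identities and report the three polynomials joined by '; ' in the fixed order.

reduce: tr(b a^-1) = tr(b) tr(a) - tr(b a) = x*y - z
tr(b a^-2) = tr(b a^-1) tr(a) - tr(b) = x^2*y - x*z - y
tr(a^-3 b) = tr(b a^-2) tr(a) - tr(b a^-1) = x^3*y - x^2*z - 2*x*y + z
tr(a^-4 b) = tr(a^-3 b) tr(a) - tr(a^-3 b a) = x^4*y - x^3*z - 3*x^2*y + 2*x*z + y
reduce: tr(a^-5 b) = tr(a^-4 b) tr(a) - tr(a^-4 b a) = x^5*y - x^4*z - 4*x^3*y + 3*x^2*z + 3*x*y - z
reduce: tr(b^2) = tr(b) tr(b) - tr(1) = y^2 - 2
tr(b^2 a) = tr(b) tr(a b) - tr(a) = y*z - x
reduce: tr(b^2 a^-1) = tr(b^2) tr(a) - tr(b^2 a) = x*y^2 - y*z - x
tr(a^-1 b^2 a^-1) = tr(b^2 a^-1) tr(a) - tr(b^2) = x^2*y^2 - x*y*z - x^2 - y^2 + 2
tr(a^-2 b^2 a^-1) = tr(a^-1 b^2 a^-1) tr(a) - tr(a^-1 b^2) = x^3*y^2 - x^2*y*z - x^3 - 2*x*y^2 + y*z + 3*x
so tr(a^-3 b^2 a^-1) = tr(a^-2 b^2 a^-1) tr(a) - tr(a^-2 b^2) = x^4*y^2 - x^3*y*z - x^4 - 3*x^2*y^2 + 2*x*y*z + 4*x^2 + y^2 - 2
so tr(a^-5 b^2) = tr(a^-3 b^2 a^-1) tr(a) - tr(a^-3 b^2) = x^5*y^2 - x^4*y*z - x^5 - 4*x^3*y^2 + 3*x^2*y*z + 5*x^3 + 3*x*y^2 - y*z - 5*x
assemble the triple (tr(r) - 2; tr(r a) - x; tr(r b) - y)

x^5*y - x^4*z - 4*x^3*y + 3*x^2*z + 3*x*y - z - 2; x^4*y - x^3*z - 3*x^2*y + 2*x*z - x + y; x^5*y^2 - x^4*y*z - x^5 - 4*x^3*y^2 + 3*x^2*y*z + 5*x^3 + 3*x*y^2 - y*z - 5*x - y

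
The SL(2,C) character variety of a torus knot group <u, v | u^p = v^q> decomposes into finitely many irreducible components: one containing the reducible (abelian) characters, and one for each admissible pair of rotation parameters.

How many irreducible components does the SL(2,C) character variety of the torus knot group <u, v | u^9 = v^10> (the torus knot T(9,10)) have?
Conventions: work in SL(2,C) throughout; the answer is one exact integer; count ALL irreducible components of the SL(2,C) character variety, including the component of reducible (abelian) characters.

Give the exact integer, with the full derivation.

37

Gamma = < u, v | u^9 = v^10 > (torus knot T(9,10)); the central element u^9 = v^10 acts as +I or -I in any irreducible SL(2,C) representation.
So on each irreducible component the traces are pinned: tr(u) = 2*cos(pi*alpha/9) with 1 <= alpha <= 8, tr(v) = 2*cos(pi*beta/10) with 1 <= beta <= 9.
Consistency of u^9 = (-1)^alpha I with v^10 = (-1)^beta I forces alpha = beta (mod 2).
Counting: 4 odd alphas x 5 odd betas + 4 even alphas x 4 even betas = 20 + 16 = 36.
That is 36 components of irreducible characters, and with the reducible (abelian) component the total is 37.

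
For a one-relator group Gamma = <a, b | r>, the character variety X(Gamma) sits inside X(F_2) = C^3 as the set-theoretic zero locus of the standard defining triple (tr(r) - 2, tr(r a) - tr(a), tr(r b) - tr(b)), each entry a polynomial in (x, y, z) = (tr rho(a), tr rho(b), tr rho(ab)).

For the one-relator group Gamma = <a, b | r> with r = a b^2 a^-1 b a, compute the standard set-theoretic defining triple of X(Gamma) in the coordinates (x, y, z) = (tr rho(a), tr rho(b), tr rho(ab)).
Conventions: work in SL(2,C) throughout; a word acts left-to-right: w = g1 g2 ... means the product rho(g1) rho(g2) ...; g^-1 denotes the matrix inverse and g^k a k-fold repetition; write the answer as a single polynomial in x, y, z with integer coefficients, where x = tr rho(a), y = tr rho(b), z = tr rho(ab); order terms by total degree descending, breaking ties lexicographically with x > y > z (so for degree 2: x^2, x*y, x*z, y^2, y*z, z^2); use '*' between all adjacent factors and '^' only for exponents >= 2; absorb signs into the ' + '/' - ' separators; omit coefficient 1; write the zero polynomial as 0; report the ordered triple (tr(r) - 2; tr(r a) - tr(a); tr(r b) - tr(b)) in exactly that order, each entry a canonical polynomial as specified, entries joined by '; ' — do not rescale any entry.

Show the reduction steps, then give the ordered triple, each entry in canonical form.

x^2*y^2*z - x^3*y - x*y^3 - x*y*z^2 + y^2*z + 3*x*y - z - 2; x^3*y^2*z - x^4*y - x^2*y^3 - x^2*y*z^2 + 4*x^2*y + y*z^2 - x*z - x - y; x*y^2*z^2 - x^2*y*z - y*z^3 - x*y^2 + 2*y*z + x - y

tr(a^2 b) = tr(a)*tr(b a) - tr(b)  (reduce the a square) = x*z - y
tr(a^2) = tr(a)*tr(a) - tr(1)  (reduce the a square) = x^2 - 2
use: tr(b a^2 b) = tr(b)*tr(a^2 b) - tr(a^2)  (reduce the b square) = x*y*z - x^2 - y^2 + 2
apply: tr(b a^2 b^2) = tr(b)*tr(b a^2 b) - tr(b a^2)  (reduce the b square) = x*y^2*z - x^2*y - y^3 - x*z + 3*y
tr(b a b a) = tr(a b)*tr(a b) - tr(1)  (split on a) = z^2 - 2
tr(b a b) = tr(b)*tr(a b) - tr(a)  (reduce the b square) = y*z - x
apply: tr(a b a^2 b) = tr(a)*tr(b a b a) - tr(b a b)  (reduce the a square) = x*z^2 - y*z - x
use: tr(a b a^2) = tr(a)*tr(b a^2) - tr(b a)  (reduce the a square) = x^2*z - x*y - z
tr(b a^2 b^2 a) = tr(b)*tr(a b a^2 b) - tr(a b a^2)  (reduce the b square) = x*y*z^2 - x^2*z - y^2*z + z
apply: tr(a b^2 a^-1 b a) = tr(b a^2 b^2)*tr(a) - tr(b a^2 b^2 a)  (eliminate a^-1) = x^2*y^2*z - x^3*y - x*y^3 - x*y*z^2 + y^2*z + 3*x*y - z
tr(a b^3) = tr(b)*tr(a b^2) - tr(a b) = y^2*z - x*y - z
use: tr(b a^3 b^2) = tr(a)*tr(a b^3 a) - tr(a b^3) = x^2*y^2*z - x^3*y - x*y^3 - x^2*z - y^2*z + 4*x*y + z
tr(b^2 a b a) = tr(b)*tr(a b a b) - tr(a b a) = y*z^2 - x*z - y
tr(b a^3 b^2 a) = tr(a)*tr(b^2 a b a^2) - tr(b^2 a b a) = x^2*y*z^2 - x^3*z - x*y^2*z - y*z^2 + 2*x*z + y
tr(a b^2 a^-1 b a^2) = tr(b a^3 b^2)*tr(a) - tr(b a^3 b^2 a) = x^3*y^2*z - x^4*y - x^2*y^3 - x^2*y*z^2 + 4*x^2*y + y*z^2 - x*z - y
apply: tr(b a b a b^2) = tr(b)*tr(a b a b^2) - tr(a b a b) = y^2*z^2 - x*y*z - y^2 - z^2 + 2
use: tr(a b a b a b) = tr(b a b a)*tr(b a) - tr(a b)   [split at repeated b] = z^3 - 3*z
use: tr(b a b a b^2 a) = tr(b)*tr(a b a b a b) - tr(a b a b a) = y*z^3 - x*z^2 - 2*y*z + x
tr(a b^2 a^-1 b a b) = tr(b a b a b^2)*tr(a) - tr(b a b a b^2 a) = x*y^2*z^2 - x^2*y*z - y*z^3 - x*y^2 + 2*y*z + x
assemble the triple (tr(r) - 2; tr(r a) - x; tr(r b) - y)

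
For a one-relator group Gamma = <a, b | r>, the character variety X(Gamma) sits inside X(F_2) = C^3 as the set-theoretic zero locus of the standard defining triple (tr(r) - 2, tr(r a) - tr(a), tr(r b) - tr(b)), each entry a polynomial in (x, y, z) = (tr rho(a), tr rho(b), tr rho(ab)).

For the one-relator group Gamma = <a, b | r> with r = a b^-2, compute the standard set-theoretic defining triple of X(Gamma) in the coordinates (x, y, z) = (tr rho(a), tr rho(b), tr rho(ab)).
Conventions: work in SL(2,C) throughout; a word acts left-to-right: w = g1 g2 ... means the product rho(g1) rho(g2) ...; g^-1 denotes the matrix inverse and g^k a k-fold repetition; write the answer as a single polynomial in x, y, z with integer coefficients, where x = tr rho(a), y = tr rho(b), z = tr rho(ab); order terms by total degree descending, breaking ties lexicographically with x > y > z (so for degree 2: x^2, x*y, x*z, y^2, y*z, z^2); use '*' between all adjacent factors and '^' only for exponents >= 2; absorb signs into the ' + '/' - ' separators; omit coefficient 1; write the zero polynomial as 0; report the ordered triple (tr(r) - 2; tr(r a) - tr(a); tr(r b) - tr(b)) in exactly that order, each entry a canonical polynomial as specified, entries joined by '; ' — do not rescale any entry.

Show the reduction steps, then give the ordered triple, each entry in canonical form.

x*y^2 - y*z - x - 2; x^2*y^2 - x*y*z - x^2 - y^2 - x + 2; x*y - y - z

so trace(a b^-1) = trace(a)*trace(b) - trace(a b) = x*y - z
reduce: trace(a b^-2) = trace(a b^-1)*trace(b) - trace(a) = x*y^2 - y*z - x
reduce: trace(a^2) = trace(a)*trace(a) - trace(1)  (reduce the a square) = x^2 - 2
reduce: trace(a^2 b) = trace(a)*trace(b a) - trace(b)  (reduce the a square) = x*z - y
trace(a^2 b^-1) = trace(a^2)*trace(b) - trace(a^2 b)  (eliminate b^-1) = x^2*y - x*z - y
so trace(a b^-2 a) = trace(a^2 b^-1)*trace(b) - trace(a^2)  (eliminate b^-1) = x^2*y^2 - x*y*z - x^2 - y^2 + 2
assemble the triple (trace(r) - 2; trace(r a) - x; trace(r b) - y)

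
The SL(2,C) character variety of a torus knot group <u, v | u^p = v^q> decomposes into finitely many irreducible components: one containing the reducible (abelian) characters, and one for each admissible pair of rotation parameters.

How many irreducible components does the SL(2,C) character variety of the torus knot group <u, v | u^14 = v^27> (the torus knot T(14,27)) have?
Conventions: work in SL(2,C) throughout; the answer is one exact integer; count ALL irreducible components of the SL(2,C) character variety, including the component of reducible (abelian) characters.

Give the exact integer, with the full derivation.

For T(14,27): irreducibility forces the central element u^14 = v^27 to one of +I, -I.
So on each irreducible component the traces are pinned: tr(u) = 2*cos(pi*alpha/14) with 1 <= alpha <= 13, tr(v) = 2*cos(pi*beta/27) with 1 <= beta <= 26.
Consistency of u^14 = (-1)^alpha I with v^27 = (-1)^beta I forces alpha = beta (mod 2).
Enumerate parity-matched pairs: 7*13 odd-odd plus 6*13 even-even gives 169.
That is 169 components of irreducible characters, and with the reducible (abelian) component the total is 170.

170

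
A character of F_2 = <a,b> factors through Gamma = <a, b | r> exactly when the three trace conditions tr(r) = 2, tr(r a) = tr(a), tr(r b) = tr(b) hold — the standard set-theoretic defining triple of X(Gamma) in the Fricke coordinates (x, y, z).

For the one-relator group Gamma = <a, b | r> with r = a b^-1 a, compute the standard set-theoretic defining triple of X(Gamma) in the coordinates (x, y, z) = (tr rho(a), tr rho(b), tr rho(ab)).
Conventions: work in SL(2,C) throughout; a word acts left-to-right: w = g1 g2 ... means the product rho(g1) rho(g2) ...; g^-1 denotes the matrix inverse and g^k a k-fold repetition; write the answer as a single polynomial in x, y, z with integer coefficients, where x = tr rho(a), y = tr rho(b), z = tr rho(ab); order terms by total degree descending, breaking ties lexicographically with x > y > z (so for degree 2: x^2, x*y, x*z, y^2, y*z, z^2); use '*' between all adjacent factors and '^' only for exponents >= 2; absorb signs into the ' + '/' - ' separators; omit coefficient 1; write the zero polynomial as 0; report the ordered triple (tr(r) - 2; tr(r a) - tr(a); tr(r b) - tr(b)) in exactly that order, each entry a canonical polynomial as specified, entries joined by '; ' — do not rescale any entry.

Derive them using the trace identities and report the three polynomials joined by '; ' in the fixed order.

x^2*y - x*z - y - 2; x^3*y - x^2*z - 2*x*y - x + z; x*y*z - y^2 - z^2 - y + 2

tr(a^2) = tr(a) tr(a) - tr(1)  (reduce the a square) = x^2 - 2
so tr(a^2 b) = tr(a) tr(b a) - tr(b)  (reduce the a square) = x*z - y
reduce: tr(a b^-1 a) = tr(a^2) tr(b) - tr(a^2 b)  (eliminate b^-1) = x^2*y - x*z - y
tr(a^3) = tr(a) tr(a^2) - tr(a)   [square of a] = x^3 - 3*x
reduce: tr(a^3 b) = tr(a) tr(b a^2) - tr(b a)   [square of a] = x^2*z - x*y - z
so tr(a b^-1 a^2) = tr(a^3) tr(b) - tr(a^3 b)   [inverse elimination on b] = x^3*y - x^2*z - 2*x*y + z
tr(a b a b) = tr(a b) tr(a b) - tr(1)  (split on a) = z^2 - 2
tr(a b^-1 a b) = tr(a b a) tr(b) - tr(a b a b)  (eliminate b^-1) = x*y*z - y^2 - z^2 + 2
assemble the triple (tr(r) - 2; tr(r a) - x; tr(r b) - y)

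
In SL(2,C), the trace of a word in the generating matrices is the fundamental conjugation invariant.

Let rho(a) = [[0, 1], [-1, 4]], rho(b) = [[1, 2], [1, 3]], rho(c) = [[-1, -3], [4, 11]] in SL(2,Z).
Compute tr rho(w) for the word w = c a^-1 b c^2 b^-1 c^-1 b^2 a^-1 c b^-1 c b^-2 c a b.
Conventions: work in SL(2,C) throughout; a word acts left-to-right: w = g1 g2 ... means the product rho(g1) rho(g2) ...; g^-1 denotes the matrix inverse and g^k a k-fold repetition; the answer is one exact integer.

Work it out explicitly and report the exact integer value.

-1081303

rho(c) = [[-1, -3], [4, 11]]
... * rho(a^-1) = [[4, -1], [1, 0]]  ->  [[-7, 1], [27, -4]]
... * rho(b) = [[1, 2], [1, 3]]  ->  [[-6, -11], [23, 42]]
... * rho(c) = [[-1, -3], [4, 11]]  ->  [[-38, -103], [145, 393]]
... * rho(c) = [[-1, -3], [4, 11]]  ->  [[-374, -1019], [1427, 3888]]
... * rho(b^-1) = [[3, -2], [-1, 1]]  ->  [[-103, -271], [393, 1034]]
... * rho(c^-1) = [[11, 3], [-4, -1]]  ->  [[-49, -38], [187, 145]]
... * rho(b) = [[1, 2], [1, 3]]  ->  [[-87, -212], [332, 809]]
... * rho(b) = [[1, 2], [1, 3]]  ->  [[-299, -810], [1141, 3091]]
... * rho(a^-1) = [[4, -1], [1, 0]]  ->  [[-2006, 299], [7655, -1141]]
... * rho(c) = [[-1, -3], [4, 11]]  ->  [[3202, 9307], [-12219, -35516]]
... * rho(b^-1) = [[3, -2], [-1, 1]]  ->  [[299, 2903], [-1141, -11078]]
... * rho(c) = [[-1, -3], [4, 11]]  ->  [[11313, 31036], [-43171, -118435]]
... * rho(b^-1) = [[3, -2], [-1, 1]]  ->  [[2903, 8410], [-11078, -32093]]
... * rho(b^-1) = [[3, -2], [-1, 1]]  ->  [[299, 2604], [-1141, -9937]]
... * rho(c) = [[-1, -3], [4, 11]]  ->  [[10117, 27747], [-38607, -105884]]
... * rho(a) = [[0, 1], [-1, 4]]  ->  [[-27747, 121105], [105884, -462143]]
... * rho(b) = [[1, 2], [1, 3]]  ->  [[93358, 307821], [-356259, -1174661]]
tr = 93358 + -1174661 = -1081303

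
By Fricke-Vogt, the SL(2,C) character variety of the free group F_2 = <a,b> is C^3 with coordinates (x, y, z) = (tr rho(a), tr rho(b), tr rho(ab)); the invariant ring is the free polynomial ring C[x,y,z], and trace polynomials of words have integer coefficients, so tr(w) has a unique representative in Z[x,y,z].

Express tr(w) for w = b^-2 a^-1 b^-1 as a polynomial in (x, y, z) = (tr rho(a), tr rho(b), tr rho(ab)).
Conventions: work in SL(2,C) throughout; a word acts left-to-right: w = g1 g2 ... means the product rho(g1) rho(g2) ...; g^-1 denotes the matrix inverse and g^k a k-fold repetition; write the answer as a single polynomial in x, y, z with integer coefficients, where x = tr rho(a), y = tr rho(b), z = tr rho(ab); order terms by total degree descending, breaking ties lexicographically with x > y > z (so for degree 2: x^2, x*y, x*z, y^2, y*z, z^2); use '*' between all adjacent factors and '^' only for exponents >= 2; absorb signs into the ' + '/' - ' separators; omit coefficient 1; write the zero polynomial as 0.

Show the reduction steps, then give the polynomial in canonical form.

trace(a^-1) = trace(a) = x
trace(a^-1 b) = trace(b) trace(a) - trace(b a)   [inverse elimination on a] = x*y - z
trace(b^-1 a^-1) = trace(a^-1) trace(b) - trace(a^-1 b)   [inverse elimination on b] = z
trace(b^-2 a^-1) = trace(b^-1 a^-1) trace(b) - trace(b^-1 a^-1 b)   [inverse elimination on b] = y*z - x
trace(b^-2 a^-1 b^-1) = trace(b^-2 a^-1) trace(b) - trace(b^-2 a^-1 b)   [inverse elimination on b] = y^2*z - x*y - z

y^2*z - x*y - z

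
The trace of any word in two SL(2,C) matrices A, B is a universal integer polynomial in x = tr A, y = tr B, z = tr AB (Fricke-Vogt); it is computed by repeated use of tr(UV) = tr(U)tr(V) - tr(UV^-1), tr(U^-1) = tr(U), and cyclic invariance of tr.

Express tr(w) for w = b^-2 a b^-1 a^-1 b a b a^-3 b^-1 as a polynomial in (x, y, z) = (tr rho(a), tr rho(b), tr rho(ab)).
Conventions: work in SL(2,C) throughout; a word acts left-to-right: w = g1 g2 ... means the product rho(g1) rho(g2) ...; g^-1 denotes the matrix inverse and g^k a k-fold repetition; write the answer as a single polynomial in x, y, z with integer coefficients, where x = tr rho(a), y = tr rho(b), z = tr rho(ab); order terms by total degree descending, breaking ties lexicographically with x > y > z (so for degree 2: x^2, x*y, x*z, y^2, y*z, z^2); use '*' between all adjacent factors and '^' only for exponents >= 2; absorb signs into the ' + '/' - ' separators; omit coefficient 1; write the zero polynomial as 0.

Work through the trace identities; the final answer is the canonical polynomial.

and trace(a^2 b) = trace(a) * trace(b a) - trace(b) = x*z - y
next, trace(a^2) = trace(a) * trace(a) - trace(1) = x^2 - 2
trace(b a^2 b) = trace(b) * trace(a^2 b) - trace(a^2) = x*y*z - x^2 - y^2 + 2
and trace(b a b a) = trace(b a) * trace(b a) - trace(1)   [split at repeated b] = z^2 - 2
trace(b a b) = trace(b) * trace(a b) - trace(a) = y*z - x
trace(b a^2 b a) = trace(a) * trace(b a b a) - trace(b a b) = x*z^2 - y*z - x
next, trace(a^-1 b a^2 b) = trace(b a^2 b) * trace(a) - trace(b a^2 b a) = x^2*y*z - x^3 - x*y^2 - x*z^2 + y*z + 3*x
and trace(a^2 b a^-2 b) = trace(a^-1 b a^2 b) * trace(a) - trace(a^-1 b a^2 b a) = x^3*y*z - x^4 - x^2*y^2 - x^2*z^2 + 4*x^2 + y^2 - 2
trace(a^-2 b^-1 a^2 b) = trace(a^2 b a^-2) * trace(b) - trace(a^2 b a^-2 b) = -x^3*y*z + x^4 + x^2*y^2 + x^2*z^2 - 4*x^2 + 2
trace(a^-1 b^-1 a^2 b) = trace(a^2 b a^-1) * trace(b) - trace(a^2 b a^-1 b) = -x^2*y*z + x^3 + x*y^2 + x*z^2 - 3*x
trace(a^2 b a^-3 b^-1) = trace(a^-2 b^-1 a^2 b) * trace(a) - trace(a^-2 b^-1 a^2 b a) = -x^4*y*z + x^5 + x^3*y^2 + x^3*z^2 + x^2*y*z - 5*x^3 - x*y^2 - x*z^2 + 5*x
trace(b a^-1) = trace(b) * trace(a) - trace(b a) = x*y - z
trace(a b a^-3 b^-2 a) = trace(a^2 b a^-3 b^-1) * trace(b) - trace(a^2 b a^-3) = -x^4*y^2*z + x^5*y + x^3*y^3 + x^3*y*z^2 + x^2*y^2*z - 5*x^3*y - x*y^3 - x*y*z^2 + 4*x*y + z
next, trace(a^2 b a) = trace(a) * trace(a b a) - trace(a b) = x^2*z - x*y - z
next, trace(a b a b^2 a) = trace(b) * trace(a^2 b a b) - trace(a^2 b a) = x*y*z^2 - x^2*z - y^2*z + z
next, trace(a b a b a b) = trace(b a) * trace(b a b a) - trace(b^-1 a^-1)   [split at repeated b] = z^3 - 3*z
and trace(a b a b^2 a b) = trace(b) * trace(a b a b a b) - trace(a b a b a) = y*z^3 - x*z^2 - 2*y*z + x
trace(b a b^-1 a b a b) = trace(a b a b^2 a) * trace(b) - trace(a b a b^2 a b) = x*y^2*z^2 - x^2*y*z - y^3*z - y*z^3 + x*z^2 + 3*y*z - x
and trace(b a b a b) = trace(b) * trace(a b a b) - trace(a b a) = y*z^2 - x*z - y
trace(a b a b a b a) = trace(a) * trace(b a b a b a) - trace(b a b a b) = x*z^3 - y*z^2 - 2*x*z + y
trace(a b a b a b a b) = trace(a b) * trace(a b a b a b) - trace(a^-1 b^-1 a^-1 b^-1)   [split at repeated a] = z^4 - 4*z^2 + 2
trace(b a b^-1 a b a b a) = trace(a b a b a b a) * trace(b) - trace(a b a b a b a b) = x*y*z^3 - y^2*z^2 - z^4 - 2*x*y*z + y^2 + 4*z^2 - 2
next, trace(a b^-1 a b a b a^-1 b) = trace(b a b^-1 a b a b) * trace(a) - trace(b a b^-1 a b a b a) = x^2*y^2*z^2 - x^3*y*z - x*y^3*z - 2*x*y*z^3 + x^2*z^2 + y^2*z^2 + z^4 + 5*x*y*z - x^2 - y^2 - 4*z^2 + 2
and trace(a b^-1 a b a b a^-1 b^-1) = trace(a b^-1 a b a b a^-1) * trace(b) - trace(a b^-1 a b a b a^-1 b) = -x^2*y^2*z^2 + x^3*y*z + x*y^3*z + 2*x*y*z^3 - x^2*z^2 - y^2*z^2 - z^4 - 4*x*y*z + x^2 + 4*z^2 - 2
trace(a^-1 b^-2 a b^-1 a b a b) = trace(a b^-1 a b a b a^-1 b^-1) * trace(b) - trace(a b^-1 a b a b a^-1) = -x^2*y^3*z^2 + x^3*y^2*z + x*y^4*z + 2*x*y^2*z^3 - x^2*y*z^2 - y^3*z^2 - y*z^4 - 4*x*y^2*z + x^2*y + 4*y*z^2 - x*z - y
trace(a b^-1 a b a) = trace(a b a^2) * trace(b) - trace(a b a^2 b) = x^2*y*z - x*y^2 - x*z^2 + x
and trace(a b^-1 a b a b) = trace(a b a b a) * trace(b) - trace(a b a b a b) = x*y*z^2 - y^2*z - z^3 - x*y + 3*z
and trace(b^-1 a b^-1 a b a) = trace(a b^-1 a b a) * trace(b) - trace(a b^-1 a b a b) = x^2*y^2*z - x*y^3 - 2*x*y*z^2 + y^2*z + z^3 + 2*x*y - 3*z
trace(a^-1 b^-2 a b^-1 a b a b a^-1) = trace(a^-1 b^-2 a b^-1 a b a b) * trace(a) - trace(a^-1 b^-2 a b^-1 a b a b a) = -x^3*y^3*z^2 + x^4*y^2*z + x^2*y^4*z + 2*x^2*y^2*z^3 - x^3*y*z^2 - x*y^3*z^2 - x*y*z^4 - 5*x^2*y^2*z + x^3*y + x*y^3 + 6*x*y*z^2 - x^2*z - y^2*z - z^3 - 3*x*y + 3*z
trace(b a b a^-3 b^-2 a b^-1 a) = trace(a^-1 b^-2 a b^-1 a b a b a^-1) * trace(a) - trace(a^-1 b^-2 a b^-1 a b a b) = -x^4*y^3*z^2 + x^5*y^2*z + x^3*y^4*z + 2*x^3*y^2*z^3 - x^4*y*z^2 - x^2*y*z^4 - 6*x^3*y^2*z - x*y^4*z - 2*x*y^2*z^3 + x^4*y + x^2*y^3 + 7*x^2*y*z^2 + y^3*z^2 + y*z^4 - x^3*z + 3*x*y^2*z - x*z^3 - 4*x^2*y - 4*y*z^2 + 4*x*z + y
trace(a b^-1 a^-1 b a b a^-3 b^-2) = trace(b a b a^-3 b^-2 a b^-1) * trace(a) - trace(b a b a^-3 b^-2 a b^-1 a) = x^4*y^3*z^2 - 2*x^5*y^2*z - x^3*y^4*z - 2*x^3*y^2*z^3 + x^6*y + x^4*y^3 + 2*x^4*y*z^2 + x^2*y*z^4 + 7*x^3*y^2*z + x*y^4*z + 2*x*y^2*z^3 - 6*x^4*y - 2*x^2*y^3 - 8*x^2*y*z^2 - y^3*z^2 - y*z^4 + x^3*z - 3*x*y^2*z + x*z^3 + 8*x^2*y + 4*y*z^2 - 3*x*z - y
and trace(a b^-1 a^-1 b a) = trace(a^-1 b a^2) * trace(b) - trace(a^-1 b a^2 b) = -x^2*y*z + x^3 + x*y^2 + x*z^2 - 3*x
trace(a b^2 a b a) = trace(b) * trace(a b a^2 b) - trace(a b a^2) = x*y*z^2 - x^2*z - y^2*z + z
and trace(b a b a b^-1 a b) = trace(a b^2 a b a) * trace(b) - trace(a b^2 a b a b) = x*y^2*z^2 - x^2*y*z - y^3*z - y*z^3 + x*z^2 + 3*y*z - x
trace(a^-1 b a b a b^-1 a b) = trace(b a b a b^-1 a b) * trace(a) - trace(b a b a b^-1 a b a) = x^2*y^2*z^2 - x^3*y*z - x*y^3*z - 2*x*y*z^3 + x^2*z^2 + y^2*z^2 + z^4 + 5*x*y*z - x^2 - y^2 - 4*z^2 + 2
and trace(b^-1 a b^-1 a^-1 b a b a) = trace(a^-1 b a b a b^-1 a) * trace(b) - trace(a^-1 b a b a b^-1 a b) = -x^2*y^2*z^2 + x^3*y*z + x*y^3*z + 2*x*y*z^3 - x^2*z^2 - y^2*z^2 - z^4 - 4*x*y*z + x^2 + 4*z^2 - 2
next, trace(a^-1 b^-1 a b^-1 a^-1 b a b) = trace(b^-1 a b^-1 a^-1 b a b) * trace(a) - trace(b^-1 a b^-1 a^-1 b a b a) = x^2*y^2*z^2 - 2*x^3*y*z - x*y^3*z - 2*x*y*z^3 + x^4 + x^2*y^2 + 2*x^2*z^2 + y^2*z^2 + z^4 + 4*x*y*z - 4*x^2 - 4*z^2 + 2
trace(a^-2 b^-1 a b^-1 a^-1 b a b) = trace(a^-1 b^-1 a b^-1 a^-1 b a b) * trace(a) - trace(a^-1 b^-1 a b^-1 a^-1 b a b a) = x^3*y^2*z^2 - 2*x^4*y*z - x^2*y^3*z - 2*x^2*y*z^3 + x^5 + x^3*y^2 + 2*x^3*z^2 + x*y^2*z^2 + x*z^4 + 5*x^2*y*z - 5*x^3 - x*y^2 - 5*x*z^2 + 5*x
and trace(a b^-1 a^-1 b a b a^-3 b^-1) = trace(a^-2 b^-1 a b^-1 a^-1 b a b) * trace(a) - trace(a^-2 b^-1 a b^-1 a^-1 b a b a) = x^4*y^2*z^2 - 2*x^5*y*z - x^3*y^3*z - 2*x^3*y*z^3 + x^6 + x^4*y^2 + 2*x^4*z^2 + x^2*z^4 + 7*x^3*y*z + x*y^3*z + 2*x*y*z^3 - 6*x^4 - 2*x^2*y^2 - 7*x^2*z^2 - y^2*z^2 - z^4 - 4*x*y*z + 9*x^2 + 4*z^2 - 2
trace(b^-2 a b^-1 a^-1 b a b a^-3 b^-1) = trace(a b^-1 a^-1 b a b a^-3 b^-2) * trace(b) - trace(a b^-1 a^-1 b a b a^-3 b^-1) = x^4*y^4*z^2 - 2*x^5*y^3*z - x^3*y^5*z - 2*x^3*y^3*z^3 + x^6*y^2 + x^4*y^4 + x^4*y^2*z^2 + x^2*y^2*z^4 + 2*x^5*y*z + 8*x^3*y^3*z + 2*x^3*y*z^3 + x*y^5*z + 2*x*y^3*z^3 - x^6 - 7*x^4*y^2 - 2*x^4*z^2 - 2*x^2*y^4 - 8*x^2*y^2*z^2 - x^2*z^4 - y^4*z^2 - y^2*z^4 - 6*x^3*y*z - 4*x*y^3*z - x*y*z^3 + 6*x^4 + 10*x^2*y^2 + 7*x^2*z^2 + 5*y^2*z^2 + z^4 + x*y*z - 9*x^2 - y^2 - 4*z^2 + 2

x^4*y^4*z^2 - 2*x^5*y^3*z - x^3*y^5*z - 2*x^3*y^3*z^3 + x^6*y^2 + x^4*y^4 + x^4*y^2*z^2 + x^2*y^2*z^4 + 2*x^5*y*z + 8*x^3*y^3*z + 2*x^3*y*z^3 + x*y^5*z + 2*x*y^3*z^3 - x^6 - 7*x^4*y^2 - 2*x^4*z^2 - 2*x^2*y^4 - 8*x^2*y^2*z^2 - x^2*z^4 - y^4*z^2 - y^2*z^4 - 6*x^3*y*z - 4*x*y^3*z - x*y*z^3 + 6*x^4 + 10*x^2*y^2 + 7*x^2*z^2 + 5*y^2*z^2 + z^4 + x*y*z - 9*x^2 - y^2 - 4*z^2 + 2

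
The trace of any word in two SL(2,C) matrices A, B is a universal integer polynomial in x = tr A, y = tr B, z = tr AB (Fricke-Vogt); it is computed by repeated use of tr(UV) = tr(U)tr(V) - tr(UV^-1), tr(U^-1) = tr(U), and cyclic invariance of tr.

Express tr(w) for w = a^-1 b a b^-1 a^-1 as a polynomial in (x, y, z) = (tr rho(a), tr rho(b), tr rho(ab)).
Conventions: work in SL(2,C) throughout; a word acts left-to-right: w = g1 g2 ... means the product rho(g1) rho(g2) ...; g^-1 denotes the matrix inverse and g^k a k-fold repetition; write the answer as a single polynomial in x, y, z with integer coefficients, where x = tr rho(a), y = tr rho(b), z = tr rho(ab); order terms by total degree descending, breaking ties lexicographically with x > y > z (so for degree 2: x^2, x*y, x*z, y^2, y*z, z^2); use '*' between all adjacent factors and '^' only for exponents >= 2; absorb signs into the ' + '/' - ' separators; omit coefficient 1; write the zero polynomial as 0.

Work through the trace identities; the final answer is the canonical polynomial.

use: tr(b a b) = tr(b)*tr(a b) - tr(a) = y*z - x
tr(b a b a) = tr(a b)*tr(a b) - tr(1)   [split at repeated a] = z^2 - 2
tr(a^-1 b a b) = tr(b a b)*tr(a) - tr(b a b a) = x*y*z - x^2 - z^2 + 2
apply: tr(a^-1 b a b^-1) = tr(a^-1 b a)*tr(b) - tr(a^-1 b a b) = -x*y*z + x^2 + y^2 + z^2 - 2
tr(a^-1 b a b^-1 a^-1) = tr(a^-1 b a b^-1)*tr(a) - tr(a^-1 b a b^-1 a) = -x^2*y*z + x^3 + x*y^2 + x*z^2 - 3*x

-x^2*y*z + x^3 + x*y^2 + x*z^2 - 3*x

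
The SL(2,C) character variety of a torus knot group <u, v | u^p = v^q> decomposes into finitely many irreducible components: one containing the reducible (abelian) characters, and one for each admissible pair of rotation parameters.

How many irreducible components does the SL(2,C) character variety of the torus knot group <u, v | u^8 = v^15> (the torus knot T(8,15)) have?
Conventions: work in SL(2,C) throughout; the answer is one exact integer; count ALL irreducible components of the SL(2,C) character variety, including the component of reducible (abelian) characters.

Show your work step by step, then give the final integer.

50

For T(8,15): irreducibility forces the central element u^8 = v^15 to one of +I, -I.
So on each irreducible component the traces are pinned: tr(u) = 2*cos(pi*alpha/8) with 1 <= alpha <= 7, tr(v) = 2*cos(pi*beta/15) with 1 <= beta <= 14.
u^8 = (-1)^alpha I and v^15 = (-1)^beta I must agree, so alpha and beta have equal parity.
Counting: 4 odd alphas x 7 odd betas + 3 even alphas x 7 even betas = 28 + 21 = 49.
components with irreducible characters: 49; plus the single component of reducible (abelian) characters: total 50.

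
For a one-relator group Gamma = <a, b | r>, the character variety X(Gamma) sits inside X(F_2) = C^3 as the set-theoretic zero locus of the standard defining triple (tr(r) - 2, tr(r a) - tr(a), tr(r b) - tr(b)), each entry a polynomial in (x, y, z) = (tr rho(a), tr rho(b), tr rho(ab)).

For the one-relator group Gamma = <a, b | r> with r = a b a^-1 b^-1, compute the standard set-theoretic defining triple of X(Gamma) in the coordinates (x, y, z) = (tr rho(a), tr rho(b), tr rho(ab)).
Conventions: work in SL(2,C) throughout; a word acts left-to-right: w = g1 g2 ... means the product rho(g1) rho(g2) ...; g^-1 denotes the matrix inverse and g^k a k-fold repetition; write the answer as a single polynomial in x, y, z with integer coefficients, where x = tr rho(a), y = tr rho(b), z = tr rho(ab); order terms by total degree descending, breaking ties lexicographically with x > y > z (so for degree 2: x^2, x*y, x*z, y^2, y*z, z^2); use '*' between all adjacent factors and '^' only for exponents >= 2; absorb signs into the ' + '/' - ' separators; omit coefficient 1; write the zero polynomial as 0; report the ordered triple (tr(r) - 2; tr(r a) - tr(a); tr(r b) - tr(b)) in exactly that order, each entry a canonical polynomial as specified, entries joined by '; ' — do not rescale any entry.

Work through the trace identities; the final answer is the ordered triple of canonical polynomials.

-x*y*z + x^2 + y^2 + z^2 - 4; -x^2*y*z + x^3 + x*y^2 + x*z^2 - 4*x; 0

so trace(a b a) = trace(a)*trace(b a) - trace(b) = x*z - y
reduce: trace(a b a b) = trace(b a)*trace(b a) - trace(1) = z^2 - 2
trace(b^-1 a b a) = trace(a b a)*trace(b) - trace(a b a b) = x*y*z - y^2 - z^2 + 2
so trace(a b a^-1 b^-1) = trace(b^-1 a b)*trace(a) - trace(b^-1 a b a) = -x*y*z + x^2 + y^2 + z^2 - 2
trace(b^2 a) = trace(b)*trace(a b) - trace(a) = y*z - x
reduce: trace(b^2) = trace(b)*trace(b) - trace(1) = y^2 - 2
trace(b a^2 b) = trace(a)*trace(b^2 a) - trace(b^2) = x*y*z - x^2 - y^2 + 2
trace(b a^2 b a) = trace(a)*trace(b a b a) - trace(b a b) = x*z^2 - y*z - x
so trace(a^2 b a^-1 b) = trace(b a^2 b)*trace(a) - trace(b a^2 b a) = x^2*y*z - x^3 - x*y^2 - x*z^2 + y*z + 3*x
trace(a b a^-1 b^-1 a) = trace(a^2 b a^-1)*trace(b) - trace(a^2 b a^-1 b) = -x^2*y*z + x^3 + x*y^2 + x*z^2 - 3*x
assemble the triple (trace(r) - 2; trace(r a) - x; trace(r b) - y)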